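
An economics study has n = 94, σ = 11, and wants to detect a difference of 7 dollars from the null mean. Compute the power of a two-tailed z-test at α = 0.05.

SE = σ/√n = 11/√94 = 1.135. Non-centrality λ = d/SE = 7/1.135 = 6.17. Power ≈ Φ(λ - z_{α/2}) = Φ(6.17 - 1.96) = Φ(4.21) = 1.0.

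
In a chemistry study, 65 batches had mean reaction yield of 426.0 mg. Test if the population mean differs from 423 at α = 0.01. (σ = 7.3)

z = (x̄ - μ₀)/(σ/√n) = (426.0 - 423)/(7.3/√65) = 3.313. Critical value: ±2.576. Since |3.313| > 2.576, Reject H₀.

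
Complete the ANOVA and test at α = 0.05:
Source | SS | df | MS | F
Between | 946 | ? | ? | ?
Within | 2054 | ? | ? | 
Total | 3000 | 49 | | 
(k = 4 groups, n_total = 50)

df_between = 3, df_within = 46. MS_between = 315.33, MS_within = 44.65. F = 7.062, F_crit ≈ 2.807. Reject H₀.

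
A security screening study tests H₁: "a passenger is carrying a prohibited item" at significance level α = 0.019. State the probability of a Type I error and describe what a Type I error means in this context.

P(Type I error) = α = 0.019. A Type I error is rejecting H₀ when H₀ is actually true (false positive) — here, concluding that a passenger is carrying a prohibited item when in fact this is not the case. Consequence: detaining an innocent passenger — delay and inconvenience.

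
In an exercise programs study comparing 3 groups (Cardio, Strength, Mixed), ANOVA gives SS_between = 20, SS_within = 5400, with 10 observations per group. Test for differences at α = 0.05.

df_between = 2, df_within = 27. F = MS_between/MS_within = 10.0/200.0 = 0.05. F_crit ≈ 3.354. Fail to reject H₀.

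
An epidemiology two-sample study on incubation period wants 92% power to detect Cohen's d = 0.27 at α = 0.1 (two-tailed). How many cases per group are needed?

z_{α/2} = 1.645, z_β = Φ⁻¹(0.92) = 1.405. For small effect (d = 0.27): n per group = 2(z_{α/2} + z_β)²/d² = 2(1.645 + 1.405)²/0.27² = 255.2 → 256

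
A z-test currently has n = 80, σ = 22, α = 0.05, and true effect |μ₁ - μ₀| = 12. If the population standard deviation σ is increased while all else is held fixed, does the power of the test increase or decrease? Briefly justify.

Power decreases: a larger σ inflates the standard error σ/√n, pulling the sampling distribution under H₁ back toward the critical value.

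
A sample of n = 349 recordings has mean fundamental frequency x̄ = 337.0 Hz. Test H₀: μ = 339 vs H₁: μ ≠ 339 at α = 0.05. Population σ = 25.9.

z = (x̄ - μ₀)/(σ/√n) = (337.0 - 339)/(25.9/√349) = -1.443. Critical value: ±1.96. Since |-1.443| ≤ 1.96, Fail to reject H₀.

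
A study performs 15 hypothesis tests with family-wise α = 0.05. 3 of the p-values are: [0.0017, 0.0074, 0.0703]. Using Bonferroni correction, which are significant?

Bonferroni α = 0.05/15 = 0.00333. Significant p-values: [0.0017]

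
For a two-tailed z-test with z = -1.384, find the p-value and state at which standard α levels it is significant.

p = 2·P(Z > |-1.384|) = 2·(1 - Φ(1.384)) ≈ 0.1664. Not significant at any standard level.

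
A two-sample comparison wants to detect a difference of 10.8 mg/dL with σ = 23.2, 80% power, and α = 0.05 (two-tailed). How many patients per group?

n per group = 2(z_α/2 + z_β)²σ²/d² = 2×(1.96 + 0.84)²×23.2²/10.8² = 72.4 → n = 73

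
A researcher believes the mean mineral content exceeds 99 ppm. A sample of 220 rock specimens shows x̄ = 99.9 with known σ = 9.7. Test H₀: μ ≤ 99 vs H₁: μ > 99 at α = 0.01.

z = 1.376. Critical value: 2.33. Fail to reject H₀.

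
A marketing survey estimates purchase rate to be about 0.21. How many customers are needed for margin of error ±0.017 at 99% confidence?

n = z²p(1-p)/E² = 2.576²×0.21×0.79/0.017² = 3809.3 → n = 3810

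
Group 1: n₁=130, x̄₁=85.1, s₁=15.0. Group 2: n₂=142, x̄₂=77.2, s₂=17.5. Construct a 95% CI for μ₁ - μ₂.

Difference = 7.9. SE = √(15.0²/130 + 17.5²/142) = 1.972. CI = (4.04, 11.76)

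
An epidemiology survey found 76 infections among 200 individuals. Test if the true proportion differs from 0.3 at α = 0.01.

p̂ = 0.38, p₀ = 0.3. z = (p̂ - p₀)/√(p₀(1-p₀)/n) = 2.469. Critical: ±2.576. Fail to reject H₀.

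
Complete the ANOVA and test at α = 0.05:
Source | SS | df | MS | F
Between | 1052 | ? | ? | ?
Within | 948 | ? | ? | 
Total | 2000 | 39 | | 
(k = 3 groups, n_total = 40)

df_between = 2, df_within = 37. MS_between = 526.0, MS_within = 25.62. F = 20.53, F_crit ≈ 3.252. Reject H₀.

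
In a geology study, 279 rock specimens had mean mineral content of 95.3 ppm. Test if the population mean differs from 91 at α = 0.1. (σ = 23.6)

z = (x̄ - μ₀)/(σ/√n) = (95.3 - 91)/(23.6/√279) = 3.043. Critical value: ±1.645. Since |3.043| > 1.645, Reject H₀.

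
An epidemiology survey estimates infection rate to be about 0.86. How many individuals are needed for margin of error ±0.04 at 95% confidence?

n = z²p(1-p)/E² = 1.96²×0.86×0.14/0.04² = 289.1 → n = 290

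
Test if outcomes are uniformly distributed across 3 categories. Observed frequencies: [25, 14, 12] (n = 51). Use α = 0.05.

Expected = 17 each. χ² = Σ(O-E)²/E = 5.765. df = 2, critical value = 5.991. Fail to reject H₀.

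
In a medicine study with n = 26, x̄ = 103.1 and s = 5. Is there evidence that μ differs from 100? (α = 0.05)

t = (x̄ - μ₀)/(s/√n) = (103.1 - 100)/(5/√26) = 3.161. df = 25, critical t = ±2.06. Reject H₀.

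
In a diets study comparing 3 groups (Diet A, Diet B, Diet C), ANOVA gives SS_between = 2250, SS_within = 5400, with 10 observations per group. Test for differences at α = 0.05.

df_between = 2, df_within = 27. F = MS_between/MS_within = 1125.0/200.0 = 5.625. F_crit ≈ 3.354. Reject H₀. At least one mean differs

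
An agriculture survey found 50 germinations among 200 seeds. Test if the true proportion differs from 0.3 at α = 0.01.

p̂ = 0.25, p₀ = 0.3. z = (p̂ - p₀)/√(p₀(1-p₀)/n) = -1.543. Critical: ±2.576. Fail to reject H₀.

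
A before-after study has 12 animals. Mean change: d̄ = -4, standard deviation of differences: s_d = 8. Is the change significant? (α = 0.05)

t = d̄/(s_d/√n) = -4/(8/√12) = -1.732. df = 11, critical t = ±2.201. Fail to reject H₀.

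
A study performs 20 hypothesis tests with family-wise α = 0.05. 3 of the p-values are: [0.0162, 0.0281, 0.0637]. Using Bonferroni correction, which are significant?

Bonferroni α = 0.05/20 = 0.0025. None of the given p-values are significant.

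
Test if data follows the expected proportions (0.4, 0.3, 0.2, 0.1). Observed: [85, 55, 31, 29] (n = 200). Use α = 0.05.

Expected: [80.0, 60.0, 40.0, 20.0]. χ² = 6.804. df = 3, critical = 7.815. Fail to reject H₀.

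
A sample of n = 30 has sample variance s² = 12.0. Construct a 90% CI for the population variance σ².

df = 29. χ²_{0.05} = 42.557, χ²_{0.95} = 17.708. CI for σ² = ((n-1)s²/χ²_{α/2}, (n-1)s²/χ²_{1-α/2}) = (29·12.0/42.557, 29·12.0/17.708) = (8.18, 19.65)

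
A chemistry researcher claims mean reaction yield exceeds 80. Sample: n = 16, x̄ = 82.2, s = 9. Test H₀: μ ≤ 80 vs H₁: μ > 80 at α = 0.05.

t = (82.2 - 80)/(9/√16) = 0.978, df = 15. Critical t = 1.753. Fail to reject H₀.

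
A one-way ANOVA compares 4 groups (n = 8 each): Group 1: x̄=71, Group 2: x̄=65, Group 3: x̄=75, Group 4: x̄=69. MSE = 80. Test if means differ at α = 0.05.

Grand mean = 70.0. SS_between = 416.0, MS_between = 138.67. F = 1.733, F_crit ≈ 2.947. Fail to reject H₀.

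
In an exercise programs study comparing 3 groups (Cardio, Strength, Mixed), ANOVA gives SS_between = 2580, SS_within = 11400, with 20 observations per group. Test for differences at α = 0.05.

df_between = 2, df_within = 57. F = MS_between/MS_within = 1290.0/200.0 = 6.45. F_crit ≈ 3.159. Reject H₀. At least one mean differs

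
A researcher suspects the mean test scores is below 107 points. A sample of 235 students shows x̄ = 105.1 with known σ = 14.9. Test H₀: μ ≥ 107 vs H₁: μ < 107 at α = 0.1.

z = -1.955. Critical value: -1.28. Reject H₀.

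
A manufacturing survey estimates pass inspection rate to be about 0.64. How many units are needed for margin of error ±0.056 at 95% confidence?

n = z²p(1-p)/E² = 1.96²×0.64×0.36/0.056² = 282.2 → n = 283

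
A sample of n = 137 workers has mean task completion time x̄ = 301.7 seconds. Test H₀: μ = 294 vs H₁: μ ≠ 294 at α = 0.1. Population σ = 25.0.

z = (x̄ - μ₀)/(σ/√n) = (301.7 - 294)/(25.0/√137) = 3.605. Critical value: ±1.645. Since |3.605| > 1.645, Reject H₀.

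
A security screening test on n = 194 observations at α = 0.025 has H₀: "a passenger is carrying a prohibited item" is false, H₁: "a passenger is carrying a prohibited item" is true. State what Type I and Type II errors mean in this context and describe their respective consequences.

Type I (false positive): concluding that a passenger is carrying a prohibited item when it is not — detaining an innocent passenger — delay and inconvenience. Type II (false negative): failing to conclude that a passenger is carrying a prohibited item when it is — letting a prohibited item through — security breach. Which is costlier depends on domain priorities and is a judgement call rather than a statistical fact.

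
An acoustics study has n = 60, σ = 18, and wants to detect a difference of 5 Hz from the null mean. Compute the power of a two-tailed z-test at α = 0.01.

SE = σ/√n = 18/√60 = 2.324. Non-centrality λ = d/SE = 5/2.324 = 2.152. Power ≈ Φ(λ - z_{α/2}) = Φ(2.152 - 2.576) = Φ(-0.424) = 0.336.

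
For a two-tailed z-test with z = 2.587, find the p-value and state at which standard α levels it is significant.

p = 2·P(Z > |2.587|) = 2·(1 - Φ(2.587)) ≈ 0.0097. Significant at α = 0.1; Significant at α = 0.05; Significant at α = 0.01.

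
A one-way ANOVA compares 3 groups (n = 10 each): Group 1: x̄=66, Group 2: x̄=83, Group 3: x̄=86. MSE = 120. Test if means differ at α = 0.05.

Grand mean = 78.33. SS_between = 2326.67, MS_between = 1163.33. F = 9.694, F_crit ≈ 3.354. Reject H₀.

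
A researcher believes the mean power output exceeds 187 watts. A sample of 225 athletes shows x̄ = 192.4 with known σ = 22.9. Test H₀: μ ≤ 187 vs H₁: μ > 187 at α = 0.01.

z = 3.537. Critical value: 2.33. Reject H₀.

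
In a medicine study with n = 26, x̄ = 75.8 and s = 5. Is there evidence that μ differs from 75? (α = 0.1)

t = (x̄ - μ₀)/(s/√n) = (75.8 - 75)/(5/√26) = 0.816. df = 25, critical t = ±1.708. Fail to reject H₀.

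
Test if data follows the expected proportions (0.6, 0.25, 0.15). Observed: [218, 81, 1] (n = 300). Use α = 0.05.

Expected: [180.0, 75.0, 45.0]. χ² = 51.524. df = 2, critical = 5.991. Reject H₀.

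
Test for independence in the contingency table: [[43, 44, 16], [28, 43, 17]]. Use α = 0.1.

χ² = 2.045. df = 2, critical = 4.605. Fail to reject H₀. No evidence of dependence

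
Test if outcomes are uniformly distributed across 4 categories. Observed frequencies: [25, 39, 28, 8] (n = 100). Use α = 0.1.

Expected = 25 each. χ² = Σ(O-E)²/E = 19.76. df = 3, critical value = 6.251. Reject H₀.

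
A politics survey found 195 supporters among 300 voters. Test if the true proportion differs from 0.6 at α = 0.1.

p̂ = 0.65, p₀ = 0.6. z = (p̂ - p₀)/√(p₀(1-p₀)/n) = 1.768. Critical: ±1.645. Reject H₀.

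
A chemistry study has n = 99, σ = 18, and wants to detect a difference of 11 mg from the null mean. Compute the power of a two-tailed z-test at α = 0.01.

SE = σ/√n = 18/√99 = 1.809. Non-centrality λ = d/SE = 11/1.809 = 6.08. Power ≈ Φ(λ - z_{α/2}) = Φ(6.08 - 2.576) = Φ(3.504) = 1.0.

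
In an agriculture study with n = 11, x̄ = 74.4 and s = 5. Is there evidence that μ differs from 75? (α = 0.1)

t = (x̄ - μ₀)/(s/√n) = (74.4 - 75)/(5/√11) = -0.398. df = 10, critical t = ±1.812. Fail to reject H₀.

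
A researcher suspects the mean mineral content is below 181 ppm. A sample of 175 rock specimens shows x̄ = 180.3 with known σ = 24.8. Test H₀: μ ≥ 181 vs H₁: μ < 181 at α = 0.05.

z = -0.373. Critical value: -1.645. Fail to reject H₀.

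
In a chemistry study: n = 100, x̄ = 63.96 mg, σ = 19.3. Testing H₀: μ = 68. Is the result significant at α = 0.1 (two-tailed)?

z = (63.96 - 68)/(19.3/√100) = -2.093. Since |z| > 1.645, significant at α = 0.1.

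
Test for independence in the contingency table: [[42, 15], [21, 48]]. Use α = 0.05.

χ² = 23.355. df = 1, critical = 3.841. Reject H₀. Variables are dependent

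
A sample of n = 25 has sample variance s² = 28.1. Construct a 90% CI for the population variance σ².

df = 24. χ²_{0.05} = 36.415, χ²_{0.95} = 13.848. CI for σ² = ((n-1)s²/χ²_{α/2}, (n-1)s²/χ²_{1-α/2}) = (24·28.1/36.415, 24·28.1/13.848) = (18.52, 48.7)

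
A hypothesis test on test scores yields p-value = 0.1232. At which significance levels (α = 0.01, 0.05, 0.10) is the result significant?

p = 0.1232. Not significant at any of the given levels.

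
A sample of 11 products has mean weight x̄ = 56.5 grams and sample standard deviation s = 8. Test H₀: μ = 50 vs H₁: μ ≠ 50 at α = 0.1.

t = (x̄ - μ₀)/(s/√n) = (56.5 - 50)/(8/√11) = 2.695. df = 10, critical t = ±1.812. Reject H₀.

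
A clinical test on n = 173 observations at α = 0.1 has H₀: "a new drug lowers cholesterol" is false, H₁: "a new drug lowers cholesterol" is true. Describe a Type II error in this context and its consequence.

Type II error: failing to reject H₀ when it is false — concluding that a new drug lowers cholesterol is not supported when in fact it is. Consequence: shelving an effective drug — patients miss out on a treatment that would have helped.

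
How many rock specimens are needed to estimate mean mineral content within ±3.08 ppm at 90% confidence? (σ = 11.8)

n = (z*σ/E)² = (1.645×11.8/3.08)² = 39.7 → n = 40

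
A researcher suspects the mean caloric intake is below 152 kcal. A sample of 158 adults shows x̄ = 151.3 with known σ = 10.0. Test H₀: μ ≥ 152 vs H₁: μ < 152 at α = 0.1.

z = -0.88. Critical value: -1.28. Fail to reject H₀.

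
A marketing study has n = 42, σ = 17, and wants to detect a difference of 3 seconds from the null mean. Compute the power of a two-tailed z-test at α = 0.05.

SE = σ/√n = 17/√42 = 2.623. Non-centrality λ = d/SE = 3/2.623 = 1.144. Power ≈ Φ(λ - z_{α/2}) = Φ(1.144 - 1.96) = Φ(-0.816) = 0.207.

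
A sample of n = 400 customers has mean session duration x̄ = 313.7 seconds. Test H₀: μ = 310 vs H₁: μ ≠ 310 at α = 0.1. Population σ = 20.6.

z = (x̄ - μ₀)/(σ/√n) = (313.7 - 310)/(20.6/√400) = 3.592. Critical value: ±1.645. Since |3.592| > 1.645, Reject H₀.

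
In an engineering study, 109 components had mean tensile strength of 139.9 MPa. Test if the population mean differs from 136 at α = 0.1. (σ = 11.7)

z = (x̄ - μ₀)/(σ/√n) = (139.9 - 136)/(11.7/√109) = 3.48. Critical value: ±1.645. Since |3.48| > 1.645, Reject H₀.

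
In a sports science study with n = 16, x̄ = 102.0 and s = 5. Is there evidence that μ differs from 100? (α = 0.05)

t = (x̄ - μ₀)/(s/√n) = (102.0 - 100)/(5/√16) = 1.6. df = 15, critical t = ±2.131. Fail to reject H₀.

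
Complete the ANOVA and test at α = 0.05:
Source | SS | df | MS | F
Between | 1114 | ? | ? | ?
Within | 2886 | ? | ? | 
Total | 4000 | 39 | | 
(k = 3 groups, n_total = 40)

df_between = 2, df_within = 37. MS_between = 557.0, MS_within = 78.0. F = 7.141, F_crit ≈ 3.252. Reject H₀.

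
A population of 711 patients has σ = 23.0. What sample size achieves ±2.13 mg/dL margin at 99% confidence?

Without FPC: n₀ = (2.576×23.0/2.13)² = 773.728. With FPC: n = n₀N/(n₀+N-1) = 370.8 → n = 371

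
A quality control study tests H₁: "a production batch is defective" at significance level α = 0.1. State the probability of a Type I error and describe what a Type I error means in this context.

P(Type I error) = α = 0.1. A Type I error is rejecting H₀ when H₀ is actually true (false positive) — here, concluding that a production batch is defective when in fact this is not the case. Consequence: scrapping a good batch — wasted material and cost for no reason.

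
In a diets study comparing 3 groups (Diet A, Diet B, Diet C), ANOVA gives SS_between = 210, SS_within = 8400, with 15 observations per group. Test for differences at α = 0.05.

df_between = 2, df_within = 42. F = MS_between/MS_within = 105.0/200.0 = 0.525. F_crit ≈ 3.22. Fail to reject H₀.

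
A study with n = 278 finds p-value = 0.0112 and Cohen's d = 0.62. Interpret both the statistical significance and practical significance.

Statistically significant (p = 0.0112 < 0.05). Cohen's d = 0.62 indicates a medium effect size. Both statistical and practical significance should be considered.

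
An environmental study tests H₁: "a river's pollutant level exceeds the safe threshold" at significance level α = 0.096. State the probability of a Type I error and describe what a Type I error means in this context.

P(Type I error) = α = 0.096. A Type I error is rejecting H₀ when H₀ is actually true (false positive) — here, concluding that a river's pollutant level exceeds the safe threshold when in fact this is not the case. Consequence: shutting down a compliant factory unnecessarily.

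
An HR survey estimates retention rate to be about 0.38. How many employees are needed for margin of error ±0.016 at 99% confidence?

n = z²p(1-p)/E² = 2.576²×0.38×0.62/0.016² = 6107.0 → n = 6107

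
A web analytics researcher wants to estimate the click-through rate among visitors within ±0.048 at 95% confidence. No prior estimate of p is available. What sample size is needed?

Conservative approach: use p = 0.5 (maximizes p(1-p) = 0.25). n = z²(0.25)/E² = 1.96²×0.25/0.048² = 416.8 → n = 417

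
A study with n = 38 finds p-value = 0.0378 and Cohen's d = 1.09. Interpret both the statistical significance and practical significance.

Statistically significant (p = 0.0378 < 0.05). Cohen's d = 1.09 indicates a large effect size. Both statistical and practical significance should be considered.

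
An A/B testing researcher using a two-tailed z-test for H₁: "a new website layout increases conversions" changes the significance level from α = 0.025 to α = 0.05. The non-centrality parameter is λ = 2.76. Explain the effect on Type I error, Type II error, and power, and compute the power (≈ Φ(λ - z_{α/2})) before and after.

Increasing α from 0.025 to 0.05:
• Type I error rate increases (α is the Type I rate by definition).
• Critical value moves from z_{α/2} = 2.241 to 1.96, so power = Φ(λ - z_{α/2}) goes from Φ(2.76 - 2.241) = 0.698 to Φ(2.76 - 1.96) = 0.788.
• Type II error rate β = 1 - power therefore decreases (0.302 → 0.212).
Appropriate when false negatives are costly — here, discarding a layout that would have improved conversions — lost revenue.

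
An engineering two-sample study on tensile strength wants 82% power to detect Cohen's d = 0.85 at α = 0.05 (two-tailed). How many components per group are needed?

z_{α/2} = 1.96, z_β = Φ⁻¹(0.82) = 0.915. For large effect (d = 0.85): n per group = 2(z_{α/2} + z_β)²/d² = 2(1.96 + 0.915)²/0.85² = 22.9 → 23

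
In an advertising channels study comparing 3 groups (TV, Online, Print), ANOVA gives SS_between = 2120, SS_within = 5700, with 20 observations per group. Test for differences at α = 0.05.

df_between = 2, df_within = 57. F = MS_between/MS_within = 1060.0/100.0 = 10.6. F_crit ≈ 3.159. Reject H₀. At least one mean differs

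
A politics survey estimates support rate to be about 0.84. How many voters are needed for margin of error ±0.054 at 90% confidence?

n = z²p(1-p)/E² = 1.645²×0.84×0.16/0.054² = 124.7 → n = 125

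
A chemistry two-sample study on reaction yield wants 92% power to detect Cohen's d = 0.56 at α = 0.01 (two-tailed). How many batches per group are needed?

z_{α/2} = 2.576, z_β = Φ⁻¹(0.92) = 1.405. For medium effect (d = 0.56): n per group = 2(z_{α/2} + z_β)²/d² = 2(2.576 + 1.405)²/0.56² = 101.1 → 102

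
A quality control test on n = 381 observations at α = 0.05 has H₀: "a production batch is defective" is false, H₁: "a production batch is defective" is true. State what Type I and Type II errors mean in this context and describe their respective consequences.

Type I (false positive): concluding that a production batch is defective when it is not — scrapping a good batch — wasted material and cost for no reason. Type II (false negative): failing to conclude that a production batch is defective when it is — shipping a defective batch — faulty products reach customers. Which is costlier depends on domain priorities and is a judgement call rather than a statistical fact.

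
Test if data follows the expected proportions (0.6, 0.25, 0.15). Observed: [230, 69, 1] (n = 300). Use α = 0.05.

Expected: [180.0, 75.0, 45.0]. χ² = 57.391. df = 2, critical = 5.991. Reject H₀.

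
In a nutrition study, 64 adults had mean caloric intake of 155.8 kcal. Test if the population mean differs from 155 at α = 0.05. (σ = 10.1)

z = (x̄ - μ₀)/(σ/√n) = (155.8 - 155)/(10.1/√64) = 0.634. Critical value: ±1.96. Since |0.634| ≤ 1.96, Fail to reject H₀.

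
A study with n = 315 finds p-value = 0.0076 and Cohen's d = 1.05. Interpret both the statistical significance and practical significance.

Statistically significant (p = 0.0076 < 0.05). Cohen's d = 1.05 indicates a large effect size. Both statistical and practical significance should be considered.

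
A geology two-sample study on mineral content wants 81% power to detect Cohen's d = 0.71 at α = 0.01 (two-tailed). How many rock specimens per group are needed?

z_{α/2} = 2.576, z_β = Φ⁻¹(0.81) = 0.878. For medium effect (d = 0.71): n per group = 2(z_{α/2} + z_β)²/d² = 2(2.576 + 0.878)²/0.71² = 47.3 → 48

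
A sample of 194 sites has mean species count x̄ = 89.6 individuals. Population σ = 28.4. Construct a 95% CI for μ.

CI = x̄ ± z*(σ/√n) = 89.6 ± 1.96(28.4/√194) = 89.6 ± 4.0 = (85.6, 93.6)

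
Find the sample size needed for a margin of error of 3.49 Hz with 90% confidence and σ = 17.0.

n = (z*σ/E)² = (1.645×17.0/3.49)² = 64.2 → n = 65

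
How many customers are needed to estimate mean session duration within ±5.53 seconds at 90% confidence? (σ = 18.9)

n = (z*σ/E)² = (1.645×18.9/5.53)² = 31.6 → n = 32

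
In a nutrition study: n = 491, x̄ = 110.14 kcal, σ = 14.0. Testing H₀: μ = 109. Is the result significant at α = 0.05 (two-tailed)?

z = (110.14 - 109)/(14.0/√491) = 1.804. Since |z| ≤ 1.96, not significant at α = 0.05.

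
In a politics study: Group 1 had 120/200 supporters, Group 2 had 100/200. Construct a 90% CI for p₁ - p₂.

p̂₁ = 0.6, p̂₂ = 0.5. Difference = 0.1. CI = (0.019, 0.181)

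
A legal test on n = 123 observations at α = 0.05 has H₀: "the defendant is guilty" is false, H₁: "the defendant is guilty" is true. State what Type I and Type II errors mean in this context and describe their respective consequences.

Type I (false positive): concluding that the defendant is guilty when it is not — convicting an innocent person. Type II (false negative): failing to conclude that the defendant is guilty when it is — acquitting a guilty person. Which is costlier depends on domain priorities and is a judgement call rather than a statistical fact.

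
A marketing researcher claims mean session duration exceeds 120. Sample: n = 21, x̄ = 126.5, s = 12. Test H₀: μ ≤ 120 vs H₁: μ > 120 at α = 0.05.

t = (126.5 - 120)/(12/√21) = 2.482, df = 20. Critical t = 1.725. Reject H₀.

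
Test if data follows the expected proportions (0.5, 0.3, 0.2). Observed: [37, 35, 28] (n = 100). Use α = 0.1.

Expected: [50.0, 30.0, 20.0]. χ² = 7.413. df = 2, critical = 4.605. Reject H₀.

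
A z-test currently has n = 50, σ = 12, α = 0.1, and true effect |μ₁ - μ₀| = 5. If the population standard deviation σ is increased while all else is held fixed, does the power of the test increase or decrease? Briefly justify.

Power decreases: a larger σ inflates the standard error σ/√n, pulling the sampling distribution under H₁ back toward the critical value.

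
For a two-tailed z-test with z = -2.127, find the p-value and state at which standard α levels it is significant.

p = 2·P(Z > |-2.127|) = 2·(1 - Φ(2.127)) ≈ 0.0334. Significant at α = 0.1; Significant at α = 0.05.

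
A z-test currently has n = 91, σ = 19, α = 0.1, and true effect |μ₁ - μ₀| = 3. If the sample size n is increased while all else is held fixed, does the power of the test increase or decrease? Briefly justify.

Power increases: a larger n shrinks the standard error σ/√n, moving the sampling distribution under H₁ further from the critical value.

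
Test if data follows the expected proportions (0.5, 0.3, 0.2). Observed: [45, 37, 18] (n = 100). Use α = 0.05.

Expected: [50.0, 30.0, 20.0]. χ² = 2.333. df = 2, critical = 5.991. Fail to reject H₀.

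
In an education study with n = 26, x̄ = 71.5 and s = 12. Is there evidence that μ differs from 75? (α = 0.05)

t = (x̄ - μ₀)/(s/√n) = (71.5 - 75)/(12/√26) = -1.487. df = 25, critical t = ±2.06. Fail to reject H₀.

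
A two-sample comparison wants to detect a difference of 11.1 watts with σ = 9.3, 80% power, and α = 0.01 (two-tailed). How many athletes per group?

n per group = 2(z_α/2 + z_β)²σ²/d² = 2×(2.576 + 0.84)²×9.3²/11.1² = 16.4 → n = 17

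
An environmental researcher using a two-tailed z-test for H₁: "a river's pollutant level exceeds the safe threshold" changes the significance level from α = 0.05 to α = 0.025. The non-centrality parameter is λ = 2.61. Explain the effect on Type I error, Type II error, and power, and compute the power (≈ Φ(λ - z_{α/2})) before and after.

Decreasing α from 0.05 to 0.025:
• Type I error rate decreases (α is the Type I rate by definition).
• Critical value moves from z_{α/2} = 1.96 to 2.241, so power = Φ(λ - z_{α/2}) goes from Φ(2.61 - 1.96) = 0.742 to Φ(2.61 - 2.241) = 0.644.
• Type II error rate β = 1 - power therefore increases (0.258 → 0.356).
Appropriate when false positives are costly — here, shutting down a compliant factory unnecessarily.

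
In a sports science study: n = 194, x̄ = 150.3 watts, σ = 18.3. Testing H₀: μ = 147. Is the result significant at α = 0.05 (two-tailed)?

z = (150.3 - 147)/(18.3/√194) = 2.512. Since |z| > 1.96, significant at α = 0.05.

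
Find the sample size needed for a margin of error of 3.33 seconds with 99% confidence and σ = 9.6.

n = (z*σ/E)² = (2.576×9.6/3.33)² = 55.2 → n = 56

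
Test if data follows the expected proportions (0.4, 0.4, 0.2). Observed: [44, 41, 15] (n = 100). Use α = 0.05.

Expected: [40.0, 40.0, 20.0]. χ² = 1.675. df = 2, critical = 5.991. Fail to reject H₀.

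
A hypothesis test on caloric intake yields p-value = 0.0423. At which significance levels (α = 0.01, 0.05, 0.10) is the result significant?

p = 0.0423. Significant at: α = 0.05, 0.1.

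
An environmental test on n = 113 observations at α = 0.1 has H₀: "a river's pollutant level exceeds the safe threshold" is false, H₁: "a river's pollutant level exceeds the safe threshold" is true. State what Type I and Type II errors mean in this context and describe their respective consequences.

Type I (false positive): concluding that a river's pollutant level exceeds the safe threshold when it is not — shutting down a compliant factory unnecessarily. Type II (false negative): failing to conclude that a river's pollutant level exceeds the safe threshold when it is — allowing unsafe pollution to continue. Which is costlier depends on domain priorities and is a judgement call rather than a statistical fact.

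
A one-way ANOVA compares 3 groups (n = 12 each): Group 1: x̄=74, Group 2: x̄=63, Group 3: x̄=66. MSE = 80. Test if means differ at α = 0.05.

Grand mean = 67.67. SS_between = 776.0, MS_between = 388.0. F = 4.85, F_crit ≈ 3.285. Reject H₀.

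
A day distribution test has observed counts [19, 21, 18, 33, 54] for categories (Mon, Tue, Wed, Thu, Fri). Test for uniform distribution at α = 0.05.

Expected = 29 each. χ² = Σ(O-E)²/E = 31.931. df = 4, critical value = 9.488. Reject H₀.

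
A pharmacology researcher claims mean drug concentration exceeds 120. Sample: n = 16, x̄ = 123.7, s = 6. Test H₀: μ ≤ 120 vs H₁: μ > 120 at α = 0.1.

t = (123.7 - 120)/(6/√16) = 2.467, df = 15. Critical t = 1.341. Reject H₀.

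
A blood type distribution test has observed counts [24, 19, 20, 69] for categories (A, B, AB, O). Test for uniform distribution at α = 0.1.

Expected = 33 each. χ² = Σ(O-E)²/E = 52.788. df = 3, critical value = 6.251. Reject H₀.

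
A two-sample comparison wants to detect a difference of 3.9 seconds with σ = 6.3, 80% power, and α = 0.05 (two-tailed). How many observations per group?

n per group = 2(z_α/2 + z_β)²σ²/d² = 2×(1.96 + 0.84)²×6.3²/3.9² = 40.9 → n = 41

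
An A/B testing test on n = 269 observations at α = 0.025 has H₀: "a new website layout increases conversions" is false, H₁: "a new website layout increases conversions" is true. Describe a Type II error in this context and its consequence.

Type II error: failing to reject H₀ when it is false — concluding that a new website layout increases conversions is not supported when in fact it is. Consequence: discarding a layout that would have improved conversions — lost revenue.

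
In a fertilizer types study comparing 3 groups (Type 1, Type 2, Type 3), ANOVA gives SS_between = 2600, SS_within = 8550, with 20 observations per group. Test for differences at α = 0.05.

df_between = 2, df_within = 57. F = MS_between/MS_within = 1300.0/150.0 = 8.667. F_crit ≈ 3.159. Reject H₀. At least one mean differs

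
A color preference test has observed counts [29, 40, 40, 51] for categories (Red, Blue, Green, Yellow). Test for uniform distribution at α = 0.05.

Expected = 40 each. χ² = Σ(O-E)²/E = 6.05. df = 3, critical value = 7.815. Fail to reject H₀.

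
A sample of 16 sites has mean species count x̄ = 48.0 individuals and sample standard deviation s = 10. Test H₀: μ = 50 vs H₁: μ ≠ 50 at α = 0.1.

t = (x̄ - μ₀)/(s/√n) = (48.0 - 50)/(10/√16) = -0.8. df = 15, critical t = ±1.753. Fail to reject H₀.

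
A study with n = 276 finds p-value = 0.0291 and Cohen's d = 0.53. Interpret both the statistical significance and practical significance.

Statistically significant (p = 0.0291 < 0.05). Cohen's d = 0.53 indicates a medium effect size. Both statistical and practical significance should be considered.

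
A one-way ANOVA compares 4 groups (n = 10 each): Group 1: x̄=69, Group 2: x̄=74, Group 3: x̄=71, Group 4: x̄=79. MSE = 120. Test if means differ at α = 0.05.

Grand mean = 73.25. SS_between = 567.5, MS_between = 189.17. F = 1.576, F_crit ≈ 2.866. Fail to reject H₀.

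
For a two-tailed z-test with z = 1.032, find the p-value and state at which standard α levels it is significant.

p = 2·P(Z > |1.032|) = 2·(1 - Φ(1.032)) ≈ 0.3021. Not significant at any standard level.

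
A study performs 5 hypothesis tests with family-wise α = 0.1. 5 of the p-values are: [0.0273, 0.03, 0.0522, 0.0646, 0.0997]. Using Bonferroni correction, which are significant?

Bonferroni α = 0.1/5 = 0.02. None of the given p-values are significant.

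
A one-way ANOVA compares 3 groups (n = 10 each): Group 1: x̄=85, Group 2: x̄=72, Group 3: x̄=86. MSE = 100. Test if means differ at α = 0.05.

Grand mean = 81.0. SS_between = 1220.0, MS_between = 610.0. F = 6.1, F_crit ≈ 3.354. Reject H₀.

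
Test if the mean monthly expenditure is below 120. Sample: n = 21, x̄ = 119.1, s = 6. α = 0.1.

t = (119.1 - 120)/(6/√21) = -0.687, df = 20. Critical t = -1.325. Fail to reject H₀.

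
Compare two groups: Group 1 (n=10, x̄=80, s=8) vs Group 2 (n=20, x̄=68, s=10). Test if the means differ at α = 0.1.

Pooled sp = 9.4. t = 3.295, df = 28. Critical t = ±1.701. Reject H₀.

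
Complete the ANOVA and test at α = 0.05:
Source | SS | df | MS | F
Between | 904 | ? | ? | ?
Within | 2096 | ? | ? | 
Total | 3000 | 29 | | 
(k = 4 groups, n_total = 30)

df_between = 3, df_within = 26. MS_between = 301.33, MS_within = 80.62. F = 3.738, F_crit ≈ 2.975. Reject H₀.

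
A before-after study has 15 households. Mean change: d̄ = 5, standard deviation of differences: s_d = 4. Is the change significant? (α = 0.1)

t = d̄/(s_d/√n) = 5/(4/√15) = 4.841. df = 14, critical t = ±1.761. Reject H₀.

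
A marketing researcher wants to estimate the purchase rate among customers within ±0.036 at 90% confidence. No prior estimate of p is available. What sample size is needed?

Conservative approach: use p = 0.5 (maximizes p(1-p) = 0.25). n = z²(0.25)/E² = 1.645²×0.25/0.036² = 522.0 → n = 522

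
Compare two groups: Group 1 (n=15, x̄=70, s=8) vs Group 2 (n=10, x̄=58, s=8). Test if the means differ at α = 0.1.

Pooled sp = 8.0. t = 3.674, df = 23. Critical t = ±1.714. Reject H₀.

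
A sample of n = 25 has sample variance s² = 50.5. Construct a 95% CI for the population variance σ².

df = 24. χ²_{0.025} = 39.364, χ²_{0.975} = 12.401. CI for σ² = ((n-1)s²/χ²_{α/2}, (n-1)s²/χ²_{1-α/2}) = (24·50.5/39.364, 24·50.5/12.401) = (30.79, 97.73)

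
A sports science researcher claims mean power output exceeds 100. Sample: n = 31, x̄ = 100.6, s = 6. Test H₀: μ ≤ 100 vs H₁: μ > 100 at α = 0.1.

t = (100.6 - 100)/(6/√31) = 0.557, df = 30. Critical t = 1.31. Fail to reject H₀.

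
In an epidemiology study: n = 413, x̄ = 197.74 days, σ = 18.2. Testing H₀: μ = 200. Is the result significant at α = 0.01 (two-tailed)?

z = (197.74 - 200)/(18.2/√413) = -2.524. Since |z| ≤ 2.576, not significant at α = 0.01.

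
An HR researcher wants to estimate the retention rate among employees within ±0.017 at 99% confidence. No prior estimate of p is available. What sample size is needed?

Conservative approach: use p = 0.5 (maximizes p(1-p) = 0.25). n = z²(0.25)/E² = 2.576²×0.25/0.017² = 5740.3 → n = 5741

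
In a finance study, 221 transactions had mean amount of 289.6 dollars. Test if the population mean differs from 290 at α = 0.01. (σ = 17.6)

z = (x̄ - μ₀)/(σ/√n) = (289.6 - 290)/(17.6/√221) = -0.338. Critical value: ±2.576. Since |-0.338| ≤ 2.576, Fail to reject H₀.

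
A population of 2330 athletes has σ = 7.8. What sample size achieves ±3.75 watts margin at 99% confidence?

Without FPC: n₀ = (2.576×7.8/3.75)² = 28.709. With FPC: n = n₀N/(n₀+N-1) = 28.4 → n = 29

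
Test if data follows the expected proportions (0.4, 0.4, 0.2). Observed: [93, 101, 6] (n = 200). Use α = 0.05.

Expected: [80.0, 80.0, 40.0]. χ² = 36.525. df = 2, critical = 5.991. Reject H₀.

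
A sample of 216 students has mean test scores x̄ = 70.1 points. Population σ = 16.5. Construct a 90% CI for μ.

CI = x̄ ± z*(σ/√n) = 70.1 ± 1.645(16.5/√216) = 70.1 ± 1.85 = (68.25, 71.95)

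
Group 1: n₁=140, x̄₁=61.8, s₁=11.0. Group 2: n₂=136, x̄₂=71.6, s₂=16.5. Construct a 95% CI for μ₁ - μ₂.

Difference = -9.8. SE = √(11.0²/140 + 16.5²/136) = 1.693. CI = (-13.12, -6.48)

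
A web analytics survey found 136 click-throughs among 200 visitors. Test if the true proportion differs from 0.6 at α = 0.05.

p̂ = 0.68, p₀ = 0.6. z = (p̂ - p₀)/√(p₀(1-p₀)/n) = 2.309. Critical: ±1.96. Reject H₀.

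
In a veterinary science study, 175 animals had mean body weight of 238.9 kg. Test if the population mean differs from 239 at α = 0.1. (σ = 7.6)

z = (x̄ - μ₀)/(σ/√n) = (238.9 - 239)/(7.6/√175) = -0.174. Critical value: ±1.645. Since |-0.174| ≤ 1.645, Fail to reject H₀.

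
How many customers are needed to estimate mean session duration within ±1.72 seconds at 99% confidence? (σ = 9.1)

n = (z*σ/E)² = (2.576×9.1/1.72)² = 185.7 → n = 186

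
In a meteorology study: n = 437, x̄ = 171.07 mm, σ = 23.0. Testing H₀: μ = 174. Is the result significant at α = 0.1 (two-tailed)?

z = (171.07 - 174)/(23.0/√437) = -2.663. Since |z| > 1.645, significant at α = 0.1.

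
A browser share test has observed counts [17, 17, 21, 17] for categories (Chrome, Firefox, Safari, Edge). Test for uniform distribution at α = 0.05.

Expected = 18 each. χ² = Σ(O-E)²/E = 0.667. df = 3, critical value = 7.815. Fail to reject H₀.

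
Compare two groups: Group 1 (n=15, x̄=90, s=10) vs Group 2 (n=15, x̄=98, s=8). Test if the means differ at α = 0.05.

Pooled sp = 9.06. t = -2.419, df = 28. Critical t = ±2.048. Reject H₀.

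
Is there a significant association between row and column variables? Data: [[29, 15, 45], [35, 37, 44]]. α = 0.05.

χ² = 6.437. df = 2, critical = 5.991. Reject H₀. Variables are dependent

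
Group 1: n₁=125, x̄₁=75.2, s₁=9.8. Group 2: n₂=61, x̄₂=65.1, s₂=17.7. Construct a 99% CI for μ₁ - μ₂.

Difference = 10.1. SE = √(9.8²/125 + 17.7²/61) = 2.43. CI = (3.84, 16.36)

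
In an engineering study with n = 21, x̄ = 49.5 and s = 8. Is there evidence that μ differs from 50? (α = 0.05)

t = (x̄ - μ₀)/(s/√n) = (49.5 - 50)/(8/√21) = -0.286. df = 20, critical t = ±2.086. Fail to reject H₀.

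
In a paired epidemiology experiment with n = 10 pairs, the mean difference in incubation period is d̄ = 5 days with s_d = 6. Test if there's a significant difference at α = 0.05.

t = d̄/(s_d/√n) = 5/(6/√10) = 2.635. df = 9, critical t = ±2.262. Reject H₀.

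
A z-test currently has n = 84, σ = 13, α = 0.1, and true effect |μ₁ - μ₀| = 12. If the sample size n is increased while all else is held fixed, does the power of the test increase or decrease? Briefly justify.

Power increases: a larger n shrinks the standard error σ/√n, moving the sampling distribution under H₁ further from the critical value.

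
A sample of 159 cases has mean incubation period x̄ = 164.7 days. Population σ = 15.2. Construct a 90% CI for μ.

CI = x̄ ± z*(σ/√n) = 164.7 ± 1.645(15.2/√159) = 164.7 ± 1.98 = (162.72, 166.68)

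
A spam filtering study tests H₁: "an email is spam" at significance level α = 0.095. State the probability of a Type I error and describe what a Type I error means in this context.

P(Type I error) = α = 0.095. A Type I error is rejecting H₀ when H₀ is actually true (false positive) — here, concluding that an email is spam when in fact this is not the case. Consequence: a legitimate email is sent to the spam folder and the user misses it.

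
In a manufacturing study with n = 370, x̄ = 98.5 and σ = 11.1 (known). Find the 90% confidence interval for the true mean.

CI = x̄ ± z*(σ/√n) = 98.5 ± 1.645(11.1/√370) = 98.5 ± 0.95 = (97.55, 99.45)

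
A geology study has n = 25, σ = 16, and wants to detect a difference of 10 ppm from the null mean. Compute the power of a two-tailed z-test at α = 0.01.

SE = σ/√n = 16/√25 = 3.2. Non-centrality λ = d/SE = 10/3.2 = 3.125. Power ≈ Φ(λ - z_{α/2}) = Φ(3.125 - 2.576) = Φ(0.549) = 0.708.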